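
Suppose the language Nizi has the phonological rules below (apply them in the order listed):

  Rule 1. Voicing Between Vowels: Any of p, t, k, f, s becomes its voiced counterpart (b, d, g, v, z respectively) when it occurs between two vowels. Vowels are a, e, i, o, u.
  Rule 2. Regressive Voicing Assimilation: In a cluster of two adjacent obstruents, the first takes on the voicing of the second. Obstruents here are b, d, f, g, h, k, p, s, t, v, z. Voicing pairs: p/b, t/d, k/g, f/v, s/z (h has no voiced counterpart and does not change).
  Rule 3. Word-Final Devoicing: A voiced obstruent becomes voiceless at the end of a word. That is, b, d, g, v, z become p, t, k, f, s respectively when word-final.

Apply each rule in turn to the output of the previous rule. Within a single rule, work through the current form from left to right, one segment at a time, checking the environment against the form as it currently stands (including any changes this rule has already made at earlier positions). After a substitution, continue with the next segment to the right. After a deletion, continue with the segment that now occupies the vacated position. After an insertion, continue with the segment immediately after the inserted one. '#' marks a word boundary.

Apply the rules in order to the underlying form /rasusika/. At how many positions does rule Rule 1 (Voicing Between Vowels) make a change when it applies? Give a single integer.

Rule 1 Voicing Between Vowels: [rasusika] → [razuziga]
Rule 2 Regressive Voicing Assimilation: no change — [razuziga]
Rule 3 Word-Final Devoicing: no change — [razuziga]
Rule Rule 1 changed 3 position(s).

3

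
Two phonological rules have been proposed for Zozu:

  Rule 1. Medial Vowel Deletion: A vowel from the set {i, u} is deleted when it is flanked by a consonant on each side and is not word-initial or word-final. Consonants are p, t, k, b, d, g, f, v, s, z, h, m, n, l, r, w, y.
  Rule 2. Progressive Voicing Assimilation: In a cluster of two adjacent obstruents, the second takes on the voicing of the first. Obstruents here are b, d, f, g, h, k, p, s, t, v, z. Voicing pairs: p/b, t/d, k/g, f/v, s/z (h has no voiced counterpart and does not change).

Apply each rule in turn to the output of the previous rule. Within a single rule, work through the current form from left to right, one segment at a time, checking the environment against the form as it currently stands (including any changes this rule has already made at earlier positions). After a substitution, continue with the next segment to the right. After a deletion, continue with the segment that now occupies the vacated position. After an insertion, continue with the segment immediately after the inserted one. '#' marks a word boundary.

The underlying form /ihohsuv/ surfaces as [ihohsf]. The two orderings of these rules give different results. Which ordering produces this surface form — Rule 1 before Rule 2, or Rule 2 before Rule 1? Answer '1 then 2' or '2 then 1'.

1 then 2

Order 1 then 2:
  1 Medial Vowel Deletion: [ihohsuv] → [ihohsv]
  2 Progressive Voicing Assimilation: [ihohsv] → [ihohsf]
  result: [ihohsf]
Order 2 then 1:
  2 Progressive Voicing Assimilation: no change — [ihohsuv]
  1 Medial Vowel Deletion: [ihohsuv] → [ihohsv]
  result: [ihohsv]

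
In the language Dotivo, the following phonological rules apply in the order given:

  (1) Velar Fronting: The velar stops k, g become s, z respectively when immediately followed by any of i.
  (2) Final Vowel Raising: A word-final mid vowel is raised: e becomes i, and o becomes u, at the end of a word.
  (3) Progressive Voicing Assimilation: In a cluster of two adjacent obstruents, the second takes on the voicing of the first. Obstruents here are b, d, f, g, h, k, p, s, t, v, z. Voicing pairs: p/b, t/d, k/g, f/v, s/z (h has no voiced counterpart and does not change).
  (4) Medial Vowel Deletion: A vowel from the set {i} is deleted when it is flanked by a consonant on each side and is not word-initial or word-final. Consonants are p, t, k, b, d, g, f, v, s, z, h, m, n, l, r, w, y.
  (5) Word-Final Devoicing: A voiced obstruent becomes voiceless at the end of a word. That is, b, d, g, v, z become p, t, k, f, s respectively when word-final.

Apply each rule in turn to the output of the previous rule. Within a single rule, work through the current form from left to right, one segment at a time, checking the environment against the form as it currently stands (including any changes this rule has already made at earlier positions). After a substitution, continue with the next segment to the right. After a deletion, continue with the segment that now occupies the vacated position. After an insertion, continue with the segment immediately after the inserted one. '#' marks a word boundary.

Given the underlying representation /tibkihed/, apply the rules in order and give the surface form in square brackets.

[tbzhet]

(1) Velar Fronting: [tibkihed] → [tibsihed]
(2) Final Vowel Raising: no change — [tibsihed]
(3) Progressive Voicing Assimilation: [tibsihed] → [tibzihed]
(4) Medial Vowel Deletion: [tibzihed] → [tbzhed]
(5) Word-Final Devoicing: [tbzhed] → [tbzhet]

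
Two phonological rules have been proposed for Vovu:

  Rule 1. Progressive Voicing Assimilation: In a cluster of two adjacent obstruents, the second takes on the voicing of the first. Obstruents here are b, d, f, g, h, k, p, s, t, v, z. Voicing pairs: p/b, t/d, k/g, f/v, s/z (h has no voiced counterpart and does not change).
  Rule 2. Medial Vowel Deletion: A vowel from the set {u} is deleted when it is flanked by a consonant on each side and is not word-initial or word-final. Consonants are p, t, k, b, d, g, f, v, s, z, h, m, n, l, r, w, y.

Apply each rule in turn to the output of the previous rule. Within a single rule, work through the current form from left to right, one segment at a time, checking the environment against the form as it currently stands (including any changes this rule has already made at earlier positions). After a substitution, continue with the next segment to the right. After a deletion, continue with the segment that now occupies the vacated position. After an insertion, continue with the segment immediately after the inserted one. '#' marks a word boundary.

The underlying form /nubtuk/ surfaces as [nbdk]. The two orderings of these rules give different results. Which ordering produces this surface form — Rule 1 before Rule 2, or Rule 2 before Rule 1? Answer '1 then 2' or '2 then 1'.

Order 1 then 2:
  1 Progressive Voicing Assimilation: [nubtuk] → [nubduk]
  2 Medial Vowel Deletion: [nubduk] → [nbdk]
  result: [nbdk]
Order 2 then 1:
  2 Medial Vowel Deletion: [nubtuk] → [nbtk]
  1 Progressive Voicing Assimilation: [nbtk] → [nbdg]
  result: [nbdg]

1 then 2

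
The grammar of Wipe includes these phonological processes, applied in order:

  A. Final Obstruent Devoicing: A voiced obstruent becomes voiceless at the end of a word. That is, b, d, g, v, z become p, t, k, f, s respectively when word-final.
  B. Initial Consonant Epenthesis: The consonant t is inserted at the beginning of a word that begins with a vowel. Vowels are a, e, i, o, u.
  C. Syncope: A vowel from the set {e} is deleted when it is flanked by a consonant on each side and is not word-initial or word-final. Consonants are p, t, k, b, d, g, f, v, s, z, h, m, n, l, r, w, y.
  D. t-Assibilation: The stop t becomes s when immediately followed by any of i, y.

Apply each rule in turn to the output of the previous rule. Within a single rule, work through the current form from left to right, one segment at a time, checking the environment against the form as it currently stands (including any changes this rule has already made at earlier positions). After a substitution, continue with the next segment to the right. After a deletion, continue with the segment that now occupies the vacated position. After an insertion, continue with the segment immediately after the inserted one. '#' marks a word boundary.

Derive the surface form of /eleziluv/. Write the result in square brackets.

[tlziluf]

A Final Obstruent Devoicing: [eleziluv] → [eleziluf]
B Initial Consonant Epenthesis: [eleziluf] → [teleziluf]
C Syncope: [teleziluf] → [tlziluf]
D t-Assibilation: no change — [tlziluf]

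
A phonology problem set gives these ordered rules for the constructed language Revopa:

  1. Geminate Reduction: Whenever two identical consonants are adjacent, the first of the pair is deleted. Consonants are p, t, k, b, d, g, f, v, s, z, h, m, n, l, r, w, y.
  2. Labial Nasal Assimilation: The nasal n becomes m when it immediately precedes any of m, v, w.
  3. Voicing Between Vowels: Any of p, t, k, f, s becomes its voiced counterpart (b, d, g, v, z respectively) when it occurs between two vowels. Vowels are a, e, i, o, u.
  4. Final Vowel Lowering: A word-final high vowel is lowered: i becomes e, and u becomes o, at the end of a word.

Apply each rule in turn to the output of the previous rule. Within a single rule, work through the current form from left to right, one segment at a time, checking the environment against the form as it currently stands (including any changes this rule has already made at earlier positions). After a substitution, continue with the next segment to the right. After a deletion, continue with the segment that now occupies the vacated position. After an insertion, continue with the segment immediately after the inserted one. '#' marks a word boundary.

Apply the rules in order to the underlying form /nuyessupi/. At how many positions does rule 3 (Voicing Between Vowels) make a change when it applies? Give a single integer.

2

1 Geminate Reduction: [nuyessupi] → [nuyesupi]
2 Labial Nasal Assimilation: no change — [nuyesupi]
3 Voicing Between Vowels: [nuyesupi] → [nuyezubi]
4 Final Vowel Lowering: [nuyezubi] → [nuyezube]
Rule 3 changed 2 position(s).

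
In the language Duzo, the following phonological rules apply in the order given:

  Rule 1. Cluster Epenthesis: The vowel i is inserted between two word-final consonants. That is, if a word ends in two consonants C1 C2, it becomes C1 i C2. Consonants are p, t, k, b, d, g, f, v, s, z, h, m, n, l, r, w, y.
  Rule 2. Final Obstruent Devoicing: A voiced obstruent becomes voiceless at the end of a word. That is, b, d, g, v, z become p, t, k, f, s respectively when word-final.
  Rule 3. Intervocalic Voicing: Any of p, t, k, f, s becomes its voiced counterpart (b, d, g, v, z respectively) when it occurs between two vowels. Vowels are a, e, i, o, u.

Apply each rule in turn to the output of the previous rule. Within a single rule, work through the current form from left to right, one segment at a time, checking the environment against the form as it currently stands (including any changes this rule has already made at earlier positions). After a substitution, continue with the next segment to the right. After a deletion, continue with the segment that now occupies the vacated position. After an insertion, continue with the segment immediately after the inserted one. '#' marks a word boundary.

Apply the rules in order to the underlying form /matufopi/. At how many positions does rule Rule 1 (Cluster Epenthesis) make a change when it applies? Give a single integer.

0

Rule 1 Cluster Epenthesis: no change — [matufopi]
Rule 2 Final Obstruent Devoicing: no change — [matufopi]
Rule 3 Intervocalic Voicing: [matufopi] → [maduvobi]
Rule Rule 1 changed 0 position(s).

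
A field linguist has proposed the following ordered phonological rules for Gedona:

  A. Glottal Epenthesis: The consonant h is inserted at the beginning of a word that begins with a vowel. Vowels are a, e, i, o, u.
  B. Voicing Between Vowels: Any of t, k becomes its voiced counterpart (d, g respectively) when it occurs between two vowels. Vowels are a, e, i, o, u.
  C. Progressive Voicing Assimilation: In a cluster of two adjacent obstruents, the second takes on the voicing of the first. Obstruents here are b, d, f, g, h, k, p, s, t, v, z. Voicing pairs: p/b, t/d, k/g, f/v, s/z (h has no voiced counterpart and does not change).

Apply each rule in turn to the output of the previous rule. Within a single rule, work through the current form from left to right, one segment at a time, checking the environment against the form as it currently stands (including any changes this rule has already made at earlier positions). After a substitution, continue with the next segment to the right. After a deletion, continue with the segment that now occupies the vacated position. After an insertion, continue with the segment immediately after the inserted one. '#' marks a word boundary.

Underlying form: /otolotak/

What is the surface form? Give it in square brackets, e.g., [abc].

[hodolodak]

A Glottal Epenthesis: [otolotak] → [hotolotak]
B Voicing Between Vowels: [hotolotak] → [hodolodak]
C Progressive Voicing Assimilation: no change — [hodolodak]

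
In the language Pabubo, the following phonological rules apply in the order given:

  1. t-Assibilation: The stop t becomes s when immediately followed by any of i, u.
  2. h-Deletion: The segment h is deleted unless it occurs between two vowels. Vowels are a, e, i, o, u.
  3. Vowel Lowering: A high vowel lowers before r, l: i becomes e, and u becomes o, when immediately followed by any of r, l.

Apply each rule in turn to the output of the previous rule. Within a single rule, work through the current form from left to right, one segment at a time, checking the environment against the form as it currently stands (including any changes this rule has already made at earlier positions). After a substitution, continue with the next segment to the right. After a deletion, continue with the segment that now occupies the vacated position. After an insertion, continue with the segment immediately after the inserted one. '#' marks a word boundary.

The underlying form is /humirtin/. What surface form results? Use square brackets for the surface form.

[umersin]

1 t-Assibilation: [humirtin] → [humirsin]
2 h-Deletion: [humirsin] → [umirsin]
3 Vowel Lowering: [umirsin] → [umersin]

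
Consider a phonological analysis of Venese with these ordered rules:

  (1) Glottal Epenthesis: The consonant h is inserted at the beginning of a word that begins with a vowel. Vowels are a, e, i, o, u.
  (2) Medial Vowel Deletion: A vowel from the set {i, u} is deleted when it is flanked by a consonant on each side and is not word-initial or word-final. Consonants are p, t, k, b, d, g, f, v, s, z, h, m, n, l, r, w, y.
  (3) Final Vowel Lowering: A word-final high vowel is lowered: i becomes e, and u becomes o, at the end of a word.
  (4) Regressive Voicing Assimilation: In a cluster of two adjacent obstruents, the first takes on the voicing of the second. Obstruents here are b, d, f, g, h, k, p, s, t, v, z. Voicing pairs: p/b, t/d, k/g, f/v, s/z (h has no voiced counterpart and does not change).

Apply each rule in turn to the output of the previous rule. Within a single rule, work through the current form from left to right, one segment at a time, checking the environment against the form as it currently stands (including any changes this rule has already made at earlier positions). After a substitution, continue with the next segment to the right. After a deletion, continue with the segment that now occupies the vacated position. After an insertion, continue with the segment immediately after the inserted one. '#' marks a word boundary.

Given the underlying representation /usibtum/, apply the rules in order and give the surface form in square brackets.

[hzptm]

(1) Glottal Epenthesis: [usibtum] → [husibtum]
(2) Medial Vowel Deletion: [husibtum] → [hsbtm]
(3) Final Vowel Lowering: no change — [hsbtm]
(4) Regressive Voicing Assimilation: [hsbtm] → [hzptm]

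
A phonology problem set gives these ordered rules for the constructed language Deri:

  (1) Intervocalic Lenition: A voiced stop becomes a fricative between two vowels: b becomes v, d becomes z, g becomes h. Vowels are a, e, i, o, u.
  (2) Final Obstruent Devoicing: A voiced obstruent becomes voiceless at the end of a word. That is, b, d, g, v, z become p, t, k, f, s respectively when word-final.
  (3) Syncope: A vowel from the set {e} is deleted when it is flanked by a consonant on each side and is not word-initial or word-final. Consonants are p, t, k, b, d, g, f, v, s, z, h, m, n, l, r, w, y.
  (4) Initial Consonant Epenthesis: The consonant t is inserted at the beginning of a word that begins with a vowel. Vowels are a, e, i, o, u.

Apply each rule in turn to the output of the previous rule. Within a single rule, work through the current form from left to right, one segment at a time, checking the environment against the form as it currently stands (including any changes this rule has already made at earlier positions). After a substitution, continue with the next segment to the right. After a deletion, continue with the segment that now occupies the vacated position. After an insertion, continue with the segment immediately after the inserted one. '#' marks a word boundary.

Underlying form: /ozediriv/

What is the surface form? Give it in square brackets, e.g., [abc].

(1) Intervocalic Lenition: [ozediriv] → [ozeziriv]
(2) Final Obstruent Devoicing: [ozeziriv] → [ozezirif]
(3) Syncope: [ozezirif] → [ozzirif]
(4) Initial Consonant Epenthesis: [ozzirif] → [tozzirif]

[tozzirif]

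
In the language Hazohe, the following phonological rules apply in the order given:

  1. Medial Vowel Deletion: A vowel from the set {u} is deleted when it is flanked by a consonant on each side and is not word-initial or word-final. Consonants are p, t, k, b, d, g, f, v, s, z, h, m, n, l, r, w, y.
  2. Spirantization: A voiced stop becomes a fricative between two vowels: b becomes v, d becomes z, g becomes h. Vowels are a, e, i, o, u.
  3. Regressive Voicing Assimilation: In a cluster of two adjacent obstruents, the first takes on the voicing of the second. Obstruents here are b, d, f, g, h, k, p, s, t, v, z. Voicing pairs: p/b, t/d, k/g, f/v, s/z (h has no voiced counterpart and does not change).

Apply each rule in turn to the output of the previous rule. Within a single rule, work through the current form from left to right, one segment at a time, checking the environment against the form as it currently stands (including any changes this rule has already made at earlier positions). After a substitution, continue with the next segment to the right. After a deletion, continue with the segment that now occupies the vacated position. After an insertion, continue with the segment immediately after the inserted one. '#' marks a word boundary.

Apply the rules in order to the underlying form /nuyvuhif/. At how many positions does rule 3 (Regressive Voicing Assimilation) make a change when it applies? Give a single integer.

1 Medial Vowel Deletion: [nuyvuhif] → [nyvhif]
2 Spirantization: no change — [nyvhif]
3 Regressive Voicing Assimilation: [nyvhif] → [nyfhif]
Rule 3 changed 1 position(s).

1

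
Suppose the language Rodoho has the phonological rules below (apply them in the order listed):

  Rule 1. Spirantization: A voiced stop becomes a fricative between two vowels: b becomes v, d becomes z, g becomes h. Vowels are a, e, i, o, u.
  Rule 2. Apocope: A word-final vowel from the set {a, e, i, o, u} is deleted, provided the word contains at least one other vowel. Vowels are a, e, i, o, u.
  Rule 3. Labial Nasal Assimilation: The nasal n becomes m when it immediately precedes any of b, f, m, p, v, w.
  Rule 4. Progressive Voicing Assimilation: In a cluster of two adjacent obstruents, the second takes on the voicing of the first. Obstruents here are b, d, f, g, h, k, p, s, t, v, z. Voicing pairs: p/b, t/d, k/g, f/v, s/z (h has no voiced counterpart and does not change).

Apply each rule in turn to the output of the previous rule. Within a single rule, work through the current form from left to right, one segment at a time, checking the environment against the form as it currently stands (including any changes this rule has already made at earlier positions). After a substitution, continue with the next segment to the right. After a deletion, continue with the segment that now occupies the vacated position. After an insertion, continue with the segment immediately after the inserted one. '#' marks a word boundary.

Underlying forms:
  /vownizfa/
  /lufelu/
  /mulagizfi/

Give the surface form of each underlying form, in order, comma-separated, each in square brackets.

[vownizv], [lufel], [mulahizv]

/vownizfa/:
  Rule 1 Spirantization: no change — [vownizfa]
  Rule 2 Apocope: [vownizfa] → [vownizf]
  Rule 3 Labial Nasal Assimilation: no change — [vownizf]
  Rule 4 Progressive Voicing Assimilation: [vownizf] → [vownizv]
/lufelu/:
  Rule 1 Spirantization: no change — [lufelu]
  Rule 2 Apocope: [lufelu] → [lufel]
  Rule 3 Labial Nasal Assimilation: no change — [lufel]
  Rule 4 Progressive Voicing Assimilation: no change — [lufel]
/mulagizfi/:
  Rule 1 Spirantization: [mulagizfi] → [mulahizfi]
  Rule 2 Apocope: [mulahizfi] → [mulahizf]
  Rule 3 Labial Nasal Assimilation: no change — [mulahizf]
  Rule 4 Progressive Voicing Assimilation: [mulahizf] → [mulahizv]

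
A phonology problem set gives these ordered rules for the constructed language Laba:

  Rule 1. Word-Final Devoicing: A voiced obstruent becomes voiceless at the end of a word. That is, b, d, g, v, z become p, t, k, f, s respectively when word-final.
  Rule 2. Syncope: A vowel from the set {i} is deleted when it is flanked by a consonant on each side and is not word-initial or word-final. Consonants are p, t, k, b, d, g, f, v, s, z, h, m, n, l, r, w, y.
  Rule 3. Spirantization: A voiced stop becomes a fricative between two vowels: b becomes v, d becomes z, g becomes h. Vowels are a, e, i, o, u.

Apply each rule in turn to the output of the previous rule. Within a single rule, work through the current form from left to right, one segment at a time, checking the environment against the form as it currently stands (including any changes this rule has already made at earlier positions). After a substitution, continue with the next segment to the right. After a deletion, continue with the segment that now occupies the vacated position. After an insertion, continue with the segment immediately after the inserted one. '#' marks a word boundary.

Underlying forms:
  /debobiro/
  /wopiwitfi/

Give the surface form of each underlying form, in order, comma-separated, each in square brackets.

/debobiro/:
  Rule 1 Word-Final Devoicing: no change — [debobiro]
  Rule 2 Syncope: [debobiro] → [debobro]
  Rule 3 Spirantization: [debobro] → [devobro]
/wopiwitfi/:
  Rule 1 Word-Final Devoicing: no change — [wopiwitfi]
  Rule 2 Syncope: [wopiwitfi] → [wopwtfi]
  Rule 3 Spirantization: no change — [wopwtfi]

[devobro], [wopwtfi]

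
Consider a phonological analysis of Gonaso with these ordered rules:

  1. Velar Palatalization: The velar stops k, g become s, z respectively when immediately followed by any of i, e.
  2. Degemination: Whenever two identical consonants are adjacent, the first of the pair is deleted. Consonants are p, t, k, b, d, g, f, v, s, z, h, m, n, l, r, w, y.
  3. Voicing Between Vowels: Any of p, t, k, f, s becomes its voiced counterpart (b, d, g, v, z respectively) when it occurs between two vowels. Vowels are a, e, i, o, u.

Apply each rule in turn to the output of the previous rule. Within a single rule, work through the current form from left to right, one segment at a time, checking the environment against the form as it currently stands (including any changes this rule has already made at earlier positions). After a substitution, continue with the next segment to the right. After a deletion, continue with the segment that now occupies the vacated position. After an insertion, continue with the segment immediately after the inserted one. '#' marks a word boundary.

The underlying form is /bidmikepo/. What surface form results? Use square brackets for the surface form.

[bidmizebo]

1 Velar Palatalization: [bidmikepo] → [bidmisepo]
2 Degemination: no change — [bidmisepo]
3 Voicing Between Vowels: [bidmisepo] → [bidmizebo]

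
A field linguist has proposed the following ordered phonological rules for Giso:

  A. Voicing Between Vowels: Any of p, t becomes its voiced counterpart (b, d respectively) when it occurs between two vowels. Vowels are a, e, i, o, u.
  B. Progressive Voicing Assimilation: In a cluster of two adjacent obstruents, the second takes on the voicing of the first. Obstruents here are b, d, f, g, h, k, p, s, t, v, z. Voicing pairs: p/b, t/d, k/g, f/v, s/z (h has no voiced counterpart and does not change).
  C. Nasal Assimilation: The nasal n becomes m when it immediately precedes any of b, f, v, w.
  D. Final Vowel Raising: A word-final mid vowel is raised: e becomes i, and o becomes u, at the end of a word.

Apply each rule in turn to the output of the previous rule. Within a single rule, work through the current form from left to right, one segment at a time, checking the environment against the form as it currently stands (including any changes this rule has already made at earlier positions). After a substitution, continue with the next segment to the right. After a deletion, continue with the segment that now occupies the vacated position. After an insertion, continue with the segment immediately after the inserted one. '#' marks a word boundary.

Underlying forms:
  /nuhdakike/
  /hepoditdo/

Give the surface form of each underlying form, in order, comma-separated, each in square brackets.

/nuhdakike/:
  A Voicing Between Vowels: no change — [nuhdakike]
  B Progressive Voicing Assimilation: [nuhdakike] → [nuhtakike]
  C Nasal Assimilation: no change — [nuhtakike]
  D Final Vowel Raising: [nuhtakike] → [nuhtakiki]
/hepoditdo/:
  A Voicing Between Vowels: [hepoditdo] → [heboditdo]
  B Progressive Voicing Assimilation: [heboditdo] → [heboditto]
  C Nasal Assimilation: no change — [heboditto]
  D Final Vowel Raising: [heboditto] → [hebodittu]

[nuhtakiki], [hebodittu]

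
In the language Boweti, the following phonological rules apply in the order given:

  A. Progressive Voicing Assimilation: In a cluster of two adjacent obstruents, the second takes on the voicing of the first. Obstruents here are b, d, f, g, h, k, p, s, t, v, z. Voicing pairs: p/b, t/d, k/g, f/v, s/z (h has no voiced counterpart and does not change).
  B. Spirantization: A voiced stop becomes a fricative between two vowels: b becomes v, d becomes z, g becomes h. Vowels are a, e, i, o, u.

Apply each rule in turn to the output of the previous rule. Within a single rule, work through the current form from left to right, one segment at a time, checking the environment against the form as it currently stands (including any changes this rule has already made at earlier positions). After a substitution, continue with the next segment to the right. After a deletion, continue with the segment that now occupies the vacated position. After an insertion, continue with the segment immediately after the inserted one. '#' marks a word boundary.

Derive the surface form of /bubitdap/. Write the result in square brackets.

[buvittap]

A Progressive Voicing Assimilation: [bubitdap] → [bubittap]
B Spirantization: [bubittap] → [buvittap]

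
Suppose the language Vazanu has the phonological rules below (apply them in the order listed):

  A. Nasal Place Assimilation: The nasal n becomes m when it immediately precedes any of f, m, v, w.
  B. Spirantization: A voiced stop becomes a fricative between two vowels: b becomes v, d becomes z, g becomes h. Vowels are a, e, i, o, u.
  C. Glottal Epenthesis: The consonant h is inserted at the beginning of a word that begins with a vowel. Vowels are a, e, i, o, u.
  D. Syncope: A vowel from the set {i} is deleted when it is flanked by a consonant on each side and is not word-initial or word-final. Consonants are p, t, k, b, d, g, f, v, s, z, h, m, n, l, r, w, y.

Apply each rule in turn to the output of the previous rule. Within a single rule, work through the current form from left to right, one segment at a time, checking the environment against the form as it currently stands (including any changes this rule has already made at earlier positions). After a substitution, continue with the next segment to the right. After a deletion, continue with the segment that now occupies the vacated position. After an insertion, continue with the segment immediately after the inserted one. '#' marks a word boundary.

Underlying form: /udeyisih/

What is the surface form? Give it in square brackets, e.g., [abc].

A Nasal Place Assimilation: no change — [udeyisih]
B Spirantization: [udeyisih] → [uzeyisih]
C Glottal Epenthesis: [uzeyisih] → [huzeyisih]
D Syncope: [huzeyisih] → [huzeysh]

[huzeysh]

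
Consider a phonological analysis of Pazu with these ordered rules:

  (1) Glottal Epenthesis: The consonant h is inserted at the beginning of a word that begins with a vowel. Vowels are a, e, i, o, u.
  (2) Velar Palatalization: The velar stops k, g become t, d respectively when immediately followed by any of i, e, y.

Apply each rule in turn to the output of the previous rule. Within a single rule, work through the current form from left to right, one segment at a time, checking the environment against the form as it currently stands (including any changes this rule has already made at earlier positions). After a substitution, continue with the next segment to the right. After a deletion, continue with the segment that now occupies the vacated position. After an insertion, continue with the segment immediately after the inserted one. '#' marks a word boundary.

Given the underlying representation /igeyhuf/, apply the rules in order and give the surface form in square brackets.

[hideyhuf]

(1) Glottal Epenthesis: [igeyhuf] → [higeyhuf]
(2) Velar Palatalization: [higeyhuf] → [hideyhuf]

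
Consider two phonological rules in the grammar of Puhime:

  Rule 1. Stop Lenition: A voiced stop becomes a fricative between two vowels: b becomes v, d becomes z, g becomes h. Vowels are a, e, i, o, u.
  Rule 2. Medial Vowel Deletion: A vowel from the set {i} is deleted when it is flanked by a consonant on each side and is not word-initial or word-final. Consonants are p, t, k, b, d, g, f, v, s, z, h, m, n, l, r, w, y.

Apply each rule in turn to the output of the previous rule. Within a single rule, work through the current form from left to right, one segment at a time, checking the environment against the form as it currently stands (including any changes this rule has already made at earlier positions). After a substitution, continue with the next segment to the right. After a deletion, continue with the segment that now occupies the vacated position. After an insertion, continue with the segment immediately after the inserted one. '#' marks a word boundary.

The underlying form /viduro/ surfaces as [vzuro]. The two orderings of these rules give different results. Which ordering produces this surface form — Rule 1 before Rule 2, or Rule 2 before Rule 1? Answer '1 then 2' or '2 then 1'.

1 then 2

Order 1 then 2:
  1 Stop Lenition: [viduro] → [vizuro]
  2 Medial Vowel Deletion: [vizuro] → [vzuro]
  result: [vzuro]
Order 2 then 1:
  2 Medial Vowel Deletion: [viduro] → [vduro]
  1 Stop Lenition: no change — [vduro]
  result: [vduro]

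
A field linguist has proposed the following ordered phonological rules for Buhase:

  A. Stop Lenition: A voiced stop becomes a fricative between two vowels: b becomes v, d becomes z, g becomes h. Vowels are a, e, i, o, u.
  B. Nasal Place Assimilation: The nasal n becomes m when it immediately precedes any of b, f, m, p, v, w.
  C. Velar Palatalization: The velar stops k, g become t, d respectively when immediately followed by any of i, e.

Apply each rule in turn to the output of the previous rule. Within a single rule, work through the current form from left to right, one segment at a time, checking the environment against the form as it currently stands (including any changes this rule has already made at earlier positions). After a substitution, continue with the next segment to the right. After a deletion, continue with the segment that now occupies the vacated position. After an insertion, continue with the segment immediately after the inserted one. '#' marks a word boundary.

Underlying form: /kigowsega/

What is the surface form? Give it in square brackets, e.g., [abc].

A Stop Lenition: [kigowsega] → [kihowseha]
B Nasal Place Assimilation: no change — [kihowseha]
C Velar Palatalization: [kihowseha] → [tihowseha]

[tihowseha]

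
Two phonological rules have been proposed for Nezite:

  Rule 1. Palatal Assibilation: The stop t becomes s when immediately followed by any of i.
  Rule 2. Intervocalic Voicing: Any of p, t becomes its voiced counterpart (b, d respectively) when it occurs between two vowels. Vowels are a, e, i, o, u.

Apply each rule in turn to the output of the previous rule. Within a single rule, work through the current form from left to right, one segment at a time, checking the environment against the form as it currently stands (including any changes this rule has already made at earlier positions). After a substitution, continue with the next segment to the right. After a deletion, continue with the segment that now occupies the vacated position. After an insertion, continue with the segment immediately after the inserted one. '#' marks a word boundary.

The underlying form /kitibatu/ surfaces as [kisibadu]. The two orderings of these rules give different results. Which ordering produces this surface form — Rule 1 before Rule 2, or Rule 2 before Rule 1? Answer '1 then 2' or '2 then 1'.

Order 1 then 2:
  1 Palatal Assibilation: [kitibatu] → [kisibatu]
  2 Intervocalic Voicing: [kisibatu] → [kisibadu]
  result: [kisibadu]
Order 2 then 1:
  2 Intervocalic Voicing: [kitibatu] → [kidibadu]
  1 Palatal Assibilation: no change — [kidibadu]
  result: [kidibadu]

1 then 2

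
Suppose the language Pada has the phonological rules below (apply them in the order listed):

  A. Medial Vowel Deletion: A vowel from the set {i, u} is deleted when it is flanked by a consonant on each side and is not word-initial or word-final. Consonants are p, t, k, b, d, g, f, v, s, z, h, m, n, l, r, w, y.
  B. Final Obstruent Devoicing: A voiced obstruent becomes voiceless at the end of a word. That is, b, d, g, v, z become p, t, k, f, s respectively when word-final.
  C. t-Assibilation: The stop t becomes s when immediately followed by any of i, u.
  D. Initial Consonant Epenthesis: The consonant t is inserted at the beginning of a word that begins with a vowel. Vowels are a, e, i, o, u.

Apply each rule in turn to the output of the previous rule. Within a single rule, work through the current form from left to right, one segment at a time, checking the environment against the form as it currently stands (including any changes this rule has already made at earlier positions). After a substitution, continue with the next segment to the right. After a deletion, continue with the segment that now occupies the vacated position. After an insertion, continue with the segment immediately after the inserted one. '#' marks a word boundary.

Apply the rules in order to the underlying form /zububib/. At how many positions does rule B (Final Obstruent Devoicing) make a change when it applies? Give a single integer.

1

A Medial Vowel Deletion: [zububib] → [zbbb]
B Final Obstruent Devoicing: [zbbb] → [zbbp]
C t-Assibilation: no change — [zbbp]
D Initial Consonant Epenthesis: no change — [zbbp]
Rule B changed 1 position(s).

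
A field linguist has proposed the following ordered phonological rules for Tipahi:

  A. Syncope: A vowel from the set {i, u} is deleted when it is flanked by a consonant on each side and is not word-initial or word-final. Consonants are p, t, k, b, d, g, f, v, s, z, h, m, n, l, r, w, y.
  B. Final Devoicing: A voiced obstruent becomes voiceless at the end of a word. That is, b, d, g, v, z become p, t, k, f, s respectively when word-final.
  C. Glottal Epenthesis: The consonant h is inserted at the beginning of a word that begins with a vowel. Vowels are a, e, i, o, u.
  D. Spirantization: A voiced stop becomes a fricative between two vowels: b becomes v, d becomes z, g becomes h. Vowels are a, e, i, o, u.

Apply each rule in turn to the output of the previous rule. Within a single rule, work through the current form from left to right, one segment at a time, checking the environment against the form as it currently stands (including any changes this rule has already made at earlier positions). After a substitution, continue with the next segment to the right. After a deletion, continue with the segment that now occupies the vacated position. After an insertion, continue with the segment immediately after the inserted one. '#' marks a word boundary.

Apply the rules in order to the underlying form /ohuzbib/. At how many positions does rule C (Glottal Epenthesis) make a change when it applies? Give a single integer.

A Syncope: [ohuzbib] → [ohzbb]
B Final Devoicing: [ohzbb] → [ohzbp]
C Glottal Epenthesis: [ohzbp] → [hohzbp]
D Spirantization: no change — [hohzbp]
Rule C changed 1 position(s).

1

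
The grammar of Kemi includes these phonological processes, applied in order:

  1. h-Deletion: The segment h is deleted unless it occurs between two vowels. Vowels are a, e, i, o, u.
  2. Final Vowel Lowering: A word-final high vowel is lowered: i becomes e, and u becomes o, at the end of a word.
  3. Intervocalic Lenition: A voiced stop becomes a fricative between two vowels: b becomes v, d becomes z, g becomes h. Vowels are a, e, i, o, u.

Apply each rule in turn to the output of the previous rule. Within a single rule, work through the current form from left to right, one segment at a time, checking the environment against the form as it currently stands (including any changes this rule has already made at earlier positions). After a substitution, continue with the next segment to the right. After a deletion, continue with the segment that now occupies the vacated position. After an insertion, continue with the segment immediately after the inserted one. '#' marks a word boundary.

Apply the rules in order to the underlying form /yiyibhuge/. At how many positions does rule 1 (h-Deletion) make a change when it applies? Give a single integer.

1

1 h-Deletion: [yiyibhuge] → [yiyibuge]
2 Final Vowel Lowering: no change — [yiyibuge]
3 Intervocalic Lenition: [yiyibuge] → [yiyivuhe]
Rule 1 changed 1 position(s).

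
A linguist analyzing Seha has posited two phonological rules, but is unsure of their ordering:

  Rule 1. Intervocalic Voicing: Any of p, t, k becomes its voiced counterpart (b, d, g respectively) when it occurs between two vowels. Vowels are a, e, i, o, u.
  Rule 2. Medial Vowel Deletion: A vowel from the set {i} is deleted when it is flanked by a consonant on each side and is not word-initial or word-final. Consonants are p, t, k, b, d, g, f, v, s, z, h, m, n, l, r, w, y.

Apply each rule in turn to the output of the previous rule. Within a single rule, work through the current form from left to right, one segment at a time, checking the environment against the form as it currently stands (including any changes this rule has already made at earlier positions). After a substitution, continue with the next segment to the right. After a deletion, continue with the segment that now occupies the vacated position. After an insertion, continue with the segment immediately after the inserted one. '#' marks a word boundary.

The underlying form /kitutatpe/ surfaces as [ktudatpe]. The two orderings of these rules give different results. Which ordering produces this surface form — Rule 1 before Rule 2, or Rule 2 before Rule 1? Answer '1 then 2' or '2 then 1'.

2 then 1

Order 1 then 2:
  1 Intervocalic Voicing: [kitutatpe] → [kidudatpe]
  2 Medial Vowel Deletion: [kidudatpe] → [kdudatpe]
  result: [kdudatpe]
Order 2 then 1:
  2 Medial Vowel Deletion: [kitutatpe] → [ktutatpe]
  1 Intervocalic Voicing: [ktutatpe] → [ktudatpe]
  result: [ktudatpe]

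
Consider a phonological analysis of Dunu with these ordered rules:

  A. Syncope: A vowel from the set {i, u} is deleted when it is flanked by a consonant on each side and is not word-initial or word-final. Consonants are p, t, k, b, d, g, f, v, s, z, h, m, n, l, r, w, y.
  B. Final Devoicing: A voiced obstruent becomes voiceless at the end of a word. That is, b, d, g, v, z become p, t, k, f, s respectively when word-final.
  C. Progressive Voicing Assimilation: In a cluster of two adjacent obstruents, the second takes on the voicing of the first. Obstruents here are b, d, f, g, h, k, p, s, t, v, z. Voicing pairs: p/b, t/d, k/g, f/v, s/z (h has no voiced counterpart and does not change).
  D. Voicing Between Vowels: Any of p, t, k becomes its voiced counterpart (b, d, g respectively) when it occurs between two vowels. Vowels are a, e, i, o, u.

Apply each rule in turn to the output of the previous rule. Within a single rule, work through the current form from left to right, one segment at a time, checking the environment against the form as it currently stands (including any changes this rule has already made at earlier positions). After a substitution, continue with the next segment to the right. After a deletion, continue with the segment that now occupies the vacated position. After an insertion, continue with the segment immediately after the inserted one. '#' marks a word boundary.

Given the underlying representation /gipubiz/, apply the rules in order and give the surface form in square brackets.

A Syncope: [gipubiz] → [gpbz]
B Final Devoicing: [gpbz] → [gpbs]
C Progressive Voicing Assimilation: [gpbs] → [gbbz]
D Voicing Between Vowels: no change — [gbbz]

[gbbz]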